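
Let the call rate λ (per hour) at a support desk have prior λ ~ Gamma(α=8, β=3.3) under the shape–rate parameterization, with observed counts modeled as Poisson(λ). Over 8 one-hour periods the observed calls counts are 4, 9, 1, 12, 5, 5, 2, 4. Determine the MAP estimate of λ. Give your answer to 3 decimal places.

Σxᵢ = 4+9+1+12+5+5+2+4 = 42, with n = 8.
Posterior ∝ λ^7e^(−3.3λ) · λ^42e^(−8λ) = λ^49e^(−11.3λ), i.e. Gamma(shape=50, rate=11.3).
The mode of a Gamma(a, b) with a ≥ 1 (shape–rate) is (a−1)/b = 49/11.3 ≈ 4.336.

λ̂_MAP = 4.336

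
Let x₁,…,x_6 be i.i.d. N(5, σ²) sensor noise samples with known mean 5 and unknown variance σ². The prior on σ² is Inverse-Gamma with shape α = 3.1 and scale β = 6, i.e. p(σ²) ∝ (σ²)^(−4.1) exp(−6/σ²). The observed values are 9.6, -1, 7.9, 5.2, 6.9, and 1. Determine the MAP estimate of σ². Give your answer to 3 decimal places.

Sum of squared deviations about the known mean: SS = (9.6−5)² + (-1−5)² + (7.9−5)² + (5.2−5)² + (6.9−5)² + (1−5)² = 85.22.
The Normal likelihood contributes (σ²)^(−n/2) exp(−SS/(2σ²)), so the posterior is Inverse-Gamma(α + n/2, β + SS/2) = Inverse-Gamma(6.1, 48.61).
The mode of Inverse-Gamma(a, b) is b/(a+1) = 48.61/7.1 ≈ 6.846.

σ̂²_MAP = 6.846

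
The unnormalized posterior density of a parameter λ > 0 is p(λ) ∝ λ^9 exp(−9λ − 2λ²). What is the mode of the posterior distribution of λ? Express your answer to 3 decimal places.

ℓ'(λ) = 9/λ − 9 − 4λ. Setting this to zero and multiplying by λ: 4λ² + 9λ − 9 = 0.
λ = (−9 + √(9² + 4·4·9)) / (2·4) = (−9 + √225) / 8 = (−9 + 15)/8 = 3/4.
ℓ''(λ) = −9/λ² − 4 < 0, confirming a maximum.

λ̂_MAP = 0.750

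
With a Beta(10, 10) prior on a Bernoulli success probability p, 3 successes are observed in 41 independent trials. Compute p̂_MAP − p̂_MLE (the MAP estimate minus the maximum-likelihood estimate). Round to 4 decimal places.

MAP − MLE = 0.1302

Posterior is Beta(13, 48); MAP = (13−1)/(61−2) = 12/59 ≈ 0.20339.
MLE ignores the prior: p̂_MLE = k/n = 3/41 ≈ 0.07317.
Difference = 12/59 − 3/41 = 315/2419 ≈ 0.1302.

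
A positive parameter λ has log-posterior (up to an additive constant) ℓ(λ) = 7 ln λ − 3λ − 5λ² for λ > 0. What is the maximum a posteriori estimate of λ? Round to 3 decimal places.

λ̂_MAP = 0.700

ℓ'(λ) = 7/λ − 3 − 10λ. Setting this to zero and multiplying by λ: 10λ² + 3λ − 7 = 0.
λ = (−3 + √(3² + 4·10·7)) / (2·10) = (−3 + √289) / 20 = (−3 + 17)/20 = 7/10.
ℓ''(λ) = −7/λ² − 10 < 0, confirming a maximum.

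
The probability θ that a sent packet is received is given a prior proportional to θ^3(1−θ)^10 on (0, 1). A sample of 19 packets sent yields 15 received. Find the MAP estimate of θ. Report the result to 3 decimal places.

θ̂_MAP = 0.563

The prior density ∝ θ^3(1−θ)^10 is the kernel of Beta(4, 11).
Data: 15 successes in 19 trials. The binomial likelihood contributes θ^15(1−θ)^4, so the posterior is Beta(4+15, 11+4) = Beta(19, 15).
For Beta(a, b) with a, b > 1 the mode is (a−1)/(a+b−2) = 18/32 ≈ 0.563.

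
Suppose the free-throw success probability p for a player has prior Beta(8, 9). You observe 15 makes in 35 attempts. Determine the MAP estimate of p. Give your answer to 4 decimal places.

Prior: Beta(8, 9).
Data: 15 successes in 35 trials. The binomial likelihood contributes p^15(1−p)^20, so the posterior is Beta(8+15, 9+20) = Beta(23, 29).
For Beta(a, b) with a, b > 1 the mode is (a−1)/(a+b−2) = 22/50 ≈ 0.4400.

p̂_MAP = 0.4400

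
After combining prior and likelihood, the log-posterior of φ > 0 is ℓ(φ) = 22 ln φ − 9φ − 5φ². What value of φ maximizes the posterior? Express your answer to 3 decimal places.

ℓ'(φ) = 22/φ − 9 − 10φ. Setting this to zero and multiplying by φ: 10φ² + 9φ − 22 = 0.
φ = (−9 + √(9² + 4·10·22)) / (2·10) = (−9 + √961) / 20 = (−9 + 31)/20 = 11/10.
ℓ''(φ) = −22/φ² − 10 < 0, confirming a maximum.

φ̂_MAP = 1.100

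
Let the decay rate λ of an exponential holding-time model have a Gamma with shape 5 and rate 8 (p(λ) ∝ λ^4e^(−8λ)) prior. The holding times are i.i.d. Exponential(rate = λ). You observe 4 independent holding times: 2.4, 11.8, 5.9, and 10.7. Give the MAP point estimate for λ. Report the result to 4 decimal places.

The Exponential(rate=λ) likelihood is ∝ λ^n e^(−λΣtᵢ). Here n = 4 and Σtᵢ = 2.4 + 11.8 + 5.9 + 10.7 = 30.8.
Posterior ∝ λ^4e^(−8λ) · λ^4e^(−30.8λ) = λ^8e^(−38.8λ), i.e. Gamma(9, 38.8).
Mode = (a−1)/b = 8/38.8 ≈ 0.2062.

λ̂_MAP = 0.2062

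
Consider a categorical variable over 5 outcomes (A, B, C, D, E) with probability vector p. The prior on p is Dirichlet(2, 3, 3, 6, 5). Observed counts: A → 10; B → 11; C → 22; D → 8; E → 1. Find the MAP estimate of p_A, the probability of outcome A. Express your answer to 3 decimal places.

The posterior is Dirichlet(αᵢ + nᵢ) = Dirichlet(12, 14, 25, 14, 6).
For a Dirichlet(a₁,…,a_K) with all aᵢ > 1, the mode has j-th component (aⱼ − 1)/(Σaᵢ − K).
Here Σaᵢ = 71 and K = 5, so p_A = (12 − 1)/(71 − 5) = 11/66 ≈ 0.167.

MAP estimate of p_A = 0.167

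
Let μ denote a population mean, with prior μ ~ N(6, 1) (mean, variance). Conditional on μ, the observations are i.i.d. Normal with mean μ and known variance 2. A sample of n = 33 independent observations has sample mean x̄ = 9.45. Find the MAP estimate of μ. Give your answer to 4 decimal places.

μ̂_MAP = 9.2529

n = 33, x̄ = 9.45.
For a Normal prior and Normal likelihood with known variance, the posterior is Normal; its mode equals its mean, the precision-weighted average.
Prior precision 1/σ₀² = 1/1 = 1; data precision n/σ² = 33/2 = 16.5.
μ̂ = (1·6 + 16.5·9.45) / (1 + 16.5) = 161.925/17.5 = 6477/700 ≈ 9.2529.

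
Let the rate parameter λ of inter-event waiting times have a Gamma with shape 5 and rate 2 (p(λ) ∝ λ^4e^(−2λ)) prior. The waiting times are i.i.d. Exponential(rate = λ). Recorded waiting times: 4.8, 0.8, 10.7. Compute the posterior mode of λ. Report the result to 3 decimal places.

The Exponential(rate=λ) likelihood is ∝ λ^n e^(−λΣtᵢ). Here n = 3 and Σtᵢ = 4.8 + 0.8 + 10.7 = 16.3.
Posterior ∝ λ^4e^(−2λ) · λ^3e^(−16.3λ) = λ^7e^(−18.3λ), i.e. Gamma(8, 18.3).
Mode = (a−1)/b = 7/18.3 ≈ 0.383.

λ̂_MAP = 0.383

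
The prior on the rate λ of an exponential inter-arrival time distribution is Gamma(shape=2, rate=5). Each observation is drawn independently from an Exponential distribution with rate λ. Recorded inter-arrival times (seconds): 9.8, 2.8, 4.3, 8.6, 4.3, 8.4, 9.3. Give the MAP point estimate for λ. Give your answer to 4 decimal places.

The Exponential(rate=λ) likelihood is ∝ λ^n e^(−λΣtᵢ). Here n = 7 and Σtᵢ = 9.8 + 2.8 + 4.3 + 8.6 + 4.3 + 8.4 + 9.3 = 47.5.
Posterior ∝ λe^(−5λ) · λ^7e^(−47.5λ) = λ^8e^(−52.5λ), i.e. Gamma(9, 52.5).
Mode = (a−1)/b = 8/52.5 ≈ 0.1524.

λ̂_MAP = 0.1524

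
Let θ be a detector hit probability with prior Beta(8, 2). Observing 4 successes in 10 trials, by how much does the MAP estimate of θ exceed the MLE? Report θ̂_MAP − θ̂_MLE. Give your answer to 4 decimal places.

MAP − MLE = 0.2111

Posterior is Beta(12, 8); MAP = (12−1)/(20−2) = 11/18 ≈ 0.61111.
MLE ignores the prior: θ̂_MLE = k/n = 4/10 ≈ 0.40000.
Difference = 11/18 − 4/10 = 19/90 ≈ 0.2111.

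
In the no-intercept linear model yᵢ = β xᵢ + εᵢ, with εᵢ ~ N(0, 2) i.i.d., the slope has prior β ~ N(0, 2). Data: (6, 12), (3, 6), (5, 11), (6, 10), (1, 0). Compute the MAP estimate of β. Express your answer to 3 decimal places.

β̂_MAP = 1.898

log p(β | y) = −Σ(yᵢ − βxᵢ)²/(2·2) − β²/(2·2) + const.
Setting the derivative to zero: Σxᵢ(yᵢ − βxᵢ)/2 − β/2 = 0, so β = Σxᵢyᵢ / (Σxᵢ² + σ²/τ²).
Σxᵢyᵢ = 6·12 + 3·6 + 5·11 + 6·10 + 1·0 = 205; Σxᵢ² = 107; σ²/τ² = 1.
β̂_MAP = 205 / (107 + 1) = 205/108 ≈ 1.898.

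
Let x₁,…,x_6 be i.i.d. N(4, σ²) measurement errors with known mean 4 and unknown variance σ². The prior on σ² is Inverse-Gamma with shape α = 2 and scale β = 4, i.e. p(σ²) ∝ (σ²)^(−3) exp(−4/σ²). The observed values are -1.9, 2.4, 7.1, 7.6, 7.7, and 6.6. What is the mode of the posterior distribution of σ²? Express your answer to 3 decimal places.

σ̂²_MAP = 7.366

Sum of squared deviations about the known mean: SS = (-1.9−4)² + (2.4−4)² + (7.1−4)² + (7.6−4)² + (7.7−4)² + (6.6−4)² = 80.39.
The Normal likelihood contributes (σ²)^(−n/2) exp(−SS/(2σ²)), so the posterior is Inverse-Gamma(α + n/2, β + SS/2) = Inverse-Gamma(5, 44.195).
The mode of Inverse-Gamma(a, b) is b/(a+1) = 44.195/6 ≈ 7.366.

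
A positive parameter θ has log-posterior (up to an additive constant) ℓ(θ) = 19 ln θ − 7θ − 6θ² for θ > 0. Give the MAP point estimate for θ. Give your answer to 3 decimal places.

θ̂_MAP = 1.000

ℓ'(θ) = 19/θ − 7 − 12θ. Setting this to zero and multiplying by θ: 12θ² + 7θ − 19 = 0.
θ = (−7 + √(7² + 4·12·19)) / (2·12) = (−7 + √961) / 24 = (−7 + 31)/24 = 1.
ℓ''(θ) = −19/θ² − 12 < 0, confirming a maximum.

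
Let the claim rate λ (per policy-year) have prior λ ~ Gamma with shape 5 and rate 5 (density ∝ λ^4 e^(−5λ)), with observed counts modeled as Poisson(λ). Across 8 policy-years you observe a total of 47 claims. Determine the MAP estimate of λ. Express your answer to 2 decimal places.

Σxᵢ = 47, n = 8.
Posterior ∝ λ^4e^(−5λ) · λ^47e^(−8λ) = λ^51e^(−13λ), i.e. Gamma(shape=52, rate=13).
The mode of a Gamma(a, b) with a ≥ 1 (shape–rate) is (a−1)/b = 51/13 ≈ 3.92.

λ̂_MAP = 3.92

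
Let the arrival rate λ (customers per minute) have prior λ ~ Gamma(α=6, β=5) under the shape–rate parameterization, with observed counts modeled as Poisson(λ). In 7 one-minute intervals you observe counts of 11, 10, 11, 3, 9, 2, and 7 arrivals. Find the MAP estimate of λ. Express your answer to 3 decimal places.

λ̂_MAP = 4.833

Σxᵢ = 11+10+11+3+9+2+7 = 53, with n = 7.
Posterior ∝ λ^5e^(−5λ) · λ^53e^(−7λ) = λ^58e^(−12λ), i.e. Gamma(shape=59, rate=12).
The mode of a Gamma(a, b) with a ≥ 1 (shape–rate) is (a−1)/b = 58/12 ≈ 4.833.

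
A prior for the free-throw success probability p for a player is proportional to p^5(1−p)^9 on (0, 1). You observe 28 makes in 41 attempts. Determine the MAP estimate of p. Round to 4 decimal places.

The prior density ∝ p^5(1−p)^9 is the kernel of Beta(6, 10).
Data: 28 successes in 41 trials. The binomial likelihood contributes p^28(1−p)^13, so the posterior is Beta(6+28, 10+13) = Beta(34, 23).
For Beta(a, b) with a, b > 1 the mode is (a−1)/(a+b−2) = 33/55 ≈ 0.6000.

p̂_MAP = 0.6000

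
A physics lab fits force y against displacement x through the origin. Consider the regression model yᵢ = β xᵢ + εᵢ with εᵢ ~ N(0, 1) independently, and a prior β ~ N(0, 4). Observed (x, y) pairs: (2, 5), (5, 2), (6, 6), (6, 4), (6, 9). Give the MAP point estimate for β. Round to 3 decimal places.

log p(β | y) = −Σ(yᵢ − βxᵢ)²/(2·1) − β²/(2·4) + const.
Setting the derivative to zero: Σxᵢ(yᵢ − βxᵢ)/1 − β/4 = 0, so β = Σxᵢyᵢ / (Σxᵢ² + σ²/τ²).
Σxᵢyᵢ = 2·5 + 5·2 + 6·6 + 6·4 + 6·9 = 134; Σxᵢ² = 137; σ²/τ² = 0.25.
β̂_MAP = 134 / (137 + 0.25) = 134/137.25 ≈ 0.976.

β̂_MAP = 0.976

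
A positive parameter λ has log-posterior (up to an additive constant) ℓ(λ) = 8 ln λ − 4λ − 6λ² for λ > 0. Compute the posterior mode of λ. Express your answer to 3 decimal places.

ℓ'(λ) = 8/λ − 4 − 12λ. Setting this to zero and multiplying by λ: 12λ² + 4λ − 8 = 0.
λ = (−4 + √(4² + 4·12·8)) / (2·12) = (−4 + √400) / 24 = (−4 + 20)/24 = 2/3.
ℓ''(λ) = −8/λ² − 12 < 0, confirming a maximum.

λ̂_MAP = 0.667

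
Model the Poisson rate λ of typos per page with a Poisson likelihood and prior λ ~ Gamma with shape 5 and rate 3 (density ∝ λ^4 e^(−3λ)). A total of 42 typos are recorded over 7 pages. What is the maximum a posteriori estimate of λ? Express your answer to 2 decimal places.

λ̂_MAP = 4.60

Σxᵢ = 42, n = 7.
Posterior ∝ λ^4e^(−3λ) · λ^42e^(−7λ) = λ^46e^(−10λ), i.e. Gamma(shape=47, rate=10).
The mode of a Gamma(a, b) with a ≥ 1 (shape–rate) is (a−1)/b = 46/10 ≈ 4.60.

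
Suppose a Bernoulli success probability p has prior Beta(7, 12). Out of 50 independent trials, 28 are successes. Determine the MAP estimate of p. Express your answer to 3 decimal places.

Prior: Beta(7, 12).
Data: 28 successes in 50 trials. The binomial likelihood contributes p^28(1−p)^22, so the posterior is Beta(7+28, 12+22) = Beta(35, 34).
For Beta(a, b) with a, b > 1 the mode is (a−1)/(a+b−2) = 34/67 ≈ 0.507.

p̂_MAP = 0.507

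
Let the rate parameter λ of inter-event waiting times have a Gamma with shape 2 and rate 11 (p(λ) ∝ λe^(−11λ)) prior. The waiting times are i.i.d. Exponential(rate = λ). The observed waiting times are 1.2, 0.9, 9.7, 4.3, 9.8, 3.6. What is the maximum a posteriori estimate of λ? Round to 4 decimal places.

λ̂_MAP = 0.1728

The Exponential(rate=λ) likelihood is ∝ λ^n e^(−λΣtᵢ). Here n = 6 and Σtᵢ = 1.2 + 0.9 + 9.7 + 4.3 + 9.8 + 3.6 = 29.5.
Posterior ∝ λe^(−11λ) · λ^6e^(−29.5λ) = λ^7e^(−40.5λ), i.e. Gamma(8, 40.5).
Mode = (a−1)/b = 7/40.5 ≈ 0.1728.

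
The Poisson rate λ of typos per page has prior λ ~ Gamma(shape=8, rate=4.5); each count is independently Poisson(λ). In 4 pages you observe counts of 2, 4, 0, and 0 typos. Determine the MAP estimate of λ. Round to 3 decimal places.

λ̂_MAP = 1.529

Σxᵢ = 2+4+0+0 = 6, with n = 4.
Posterior ∝ λ^7e^(−4.5λ) · λ^6e^(−4λ) = λ^13e^(−8.5λ), i.e. Gamma(shape=14, rate=8.5).
The mode of a Gamma(a, b) with a ≥ 1 (shape–rate) is (a−1)/b = 13/8.5 ≈ 1.529.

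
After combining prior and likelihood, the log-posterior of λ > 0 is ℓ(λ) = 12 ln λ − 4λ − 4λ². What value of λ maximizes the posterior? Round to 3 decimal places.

λ̂_MAP = 1.000

ℓ'(λ) = 12/λ − 4 − 8λ. Setting this to zero and multiplying by λ: 8λ² + 4λ − 12 = 0.
λ = (−4 + √(4² + 4·8·12)) / (2·8) = (−4 + √400) / 16 = (−4 + 20)/16 = 1.
ℓ''(λ) = −12/λ² − 8 < 0, confirming a maximum.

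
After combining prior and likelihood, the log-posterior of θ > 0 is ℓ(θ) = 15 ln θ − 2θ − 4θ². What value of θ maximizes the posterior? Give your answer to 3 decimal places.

θ̂_MAP = 1.250

ℓ'(θ) = 15/θ − 2 − 8θ. Setting this to zero and multiplying by θ: 8θ² + 2θ − 15 = 0.
θ = (−2 + √(2² + 4·8·15)) / (2·8) = (−2 + √484) / 16 = (−2 + 22)/16 = 5/4.
ℓ''(θ) = −15/θ² − 8 < 0, confirming a maximum.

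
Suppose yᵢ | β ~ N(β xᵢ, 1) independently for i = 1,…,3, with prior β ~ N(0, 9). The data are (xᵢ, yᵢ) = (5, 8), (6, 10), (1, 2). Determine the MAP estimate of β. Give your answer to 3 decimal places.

β̂_MAP = 1.642

log p(β | y) = −Σ(yᵢ − βxᵢ)²/(2·1) − β²/(2·9) + const.
Setting the derivative to zero: Σxᵢ(yᵢ − βxᵢ)/1 − β/9 = 0, so β = Σxᵢyᵢ / (Σxᵢ² + σ²/τ²).
Σxᵢyᵢ = 5·8 + 6·10 + 1·2 = 102; Σxᵢ² = 62; σ²/τ² = 1/9.
β̂_MAP = 102 / (62 + 1/9) = 102/(559/9) = 918/559 ≈ 1.642.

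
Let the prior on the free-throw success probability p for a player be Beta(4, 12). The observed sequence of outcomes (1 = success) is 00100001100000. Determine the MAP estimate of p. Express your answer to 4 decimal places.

p̂_MAP = 0.2143

Prior: Beta(4, 12).
Data: 3 successes in 14 trials (from the sequence). The binomial likelihood contributes p^3(1−p)^11, so the posterior is Beta(4+3, 12+11) = Beta(7, 23).
For Beta(a, b) with a, b > 1 the mode is (a−1)/(a+b−2) = 6/28 ≈ 0.2143.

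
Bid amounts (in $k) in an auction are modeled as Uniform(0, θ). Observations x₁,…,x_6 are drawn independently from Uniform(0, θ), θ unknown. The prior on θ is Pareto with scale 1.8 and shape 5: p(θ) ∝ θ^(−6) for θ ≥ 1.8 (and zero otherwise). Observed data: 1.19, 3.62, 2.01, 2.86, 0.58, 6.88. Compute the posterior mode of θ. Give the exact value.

The Uniform(0, θ) likelihood is θ^(−n) for θ ≥ max(xᵢ), zero otherwise. Here max(xᵢ) = 6.88.
Posterior ∝ θ^(−6) · θ^(−6) = θ^(−12) on θ ≥ max(1.8, 6.88) = 6.88.
This density is strictly decreasing in θ, so the posterior mode lies at the lower boundary of the support.

θ̂_MAP = 6.88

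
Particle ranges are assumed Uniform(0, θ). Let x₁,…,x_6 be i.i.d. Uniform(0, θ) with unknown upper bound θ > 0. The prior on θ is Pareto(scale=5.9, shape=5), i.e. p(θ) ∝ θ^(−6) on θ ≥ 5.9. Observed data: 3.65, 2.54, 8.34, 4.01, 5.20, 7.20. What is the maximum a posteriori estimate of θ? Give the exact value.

The Uniform(0, θ) likelihood is θ^(−n) for θ ≥ max(xᵢ), zero otherwise. Here max(xᵢ) = 8.34.
Posterior ∝ θ^(−6) · θ^(−6) = θ^(−12) on θ ≥ max(5.9, 8.34) = 8.34.
This density is strictly decreasing in θ, so the posterior mode lies at the lower boundary of the support.

θ̂_MAP = 8.34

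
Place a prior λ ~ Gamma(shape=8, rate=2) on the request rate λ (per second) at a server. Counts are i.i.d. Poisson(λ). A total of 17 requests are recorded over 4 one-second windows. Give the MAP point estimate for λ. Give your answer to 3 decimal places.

Σxᵢ = 17, n = 4.
Posterior ∝ λ^7e^(−2λ) · λ^17e^(−4λ) = λ^24e^(−6λ), i.e. Gamma(shape=25, rate=6).
The mode of a Gamma(a, b) with a ≥ 1 (shape–rate) is (a−1)/b = 24/6 ≈ 4.000.

λ̂_MAP = 4.000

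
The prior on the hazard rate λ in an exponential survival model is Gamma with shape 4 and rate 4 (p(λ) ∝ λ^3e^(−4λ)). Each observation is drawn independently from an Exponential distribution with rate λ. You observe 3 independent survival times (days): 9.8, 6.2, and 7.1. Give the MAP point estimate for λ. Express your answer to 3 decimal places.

λ̂_MAP = 0.221

The Exponential(rate=λ) likelihood is ∝ λ^n e^(−λΣtᵢ). Here n = 3 and Σtᵢ = 9.8 + 6.2 + 7.1 = 23.1.
Posterior ∝ λ^3e^(−4λ) · λ^3e^(−23.1λ) = λ^6e^(−27.1λ), i.e. Gamma(7, 27.1).
Mode = (a−1)/b = 6/27.1 ≈ 0.221.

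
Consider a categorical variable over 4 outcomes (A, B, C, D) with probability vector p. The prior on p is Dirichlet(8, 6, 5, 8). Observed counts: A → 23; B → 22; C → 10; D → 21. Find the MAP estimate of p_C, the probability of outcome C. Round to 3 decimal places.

The posterior is Dirichlet(αᵢ + nᵢ) = Dirichlet(31, 28, 15, 29).
For a Dirichlet(a₁,…,a_K) with all aᵢ > 1, the mode has j-th component (aⱼ − 1)/(Σaᵢ − K).
Here Σaᵢ = 103 and K = 4, so p_C = (15 − 1)/(103 − 4) = 14/99 ≈ 0.141.

MAP estimate of p_C = 0.141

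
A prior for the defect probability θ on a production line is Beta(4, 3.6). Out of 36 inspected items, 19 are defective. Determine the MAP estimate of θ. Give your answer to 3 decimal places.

Prior: Beta(4, 3.6).
Data: 19 successes in 36 trials. The binomial likelihood contributes θ^19(1−θ)^17, so the posterior is Beta(4+19, 3.6+17) = Beta(23, 20.6).
For Beta(a, b) with a, b > 1 the mode is (a−1)/(a+b−2) = 22/41.6 ≈ 0.529.

θ̂_MAP = 0.529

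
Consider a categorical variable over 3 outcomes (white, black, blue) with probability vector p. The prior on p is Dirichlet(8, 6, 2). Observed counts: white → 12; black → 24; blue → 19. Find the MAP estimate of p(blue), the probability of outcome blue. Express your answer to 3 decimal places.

The posterior is Dirichlet(αᵢ + nᵢ) = Dirichlet(20, 30, 21).
For a Dirichlet(a₁,…,a_K) with all aᵢ > 1, the mode has j-th component (aⱼ − 1)/(Σaᵢ − K).
Here Σaᵢ = 71 and K = 3, so p(blue) = (21 − 1)/(71 − 3) = 20/68 ≈ 0.294.

MAP estimate of p(blue) = 0.294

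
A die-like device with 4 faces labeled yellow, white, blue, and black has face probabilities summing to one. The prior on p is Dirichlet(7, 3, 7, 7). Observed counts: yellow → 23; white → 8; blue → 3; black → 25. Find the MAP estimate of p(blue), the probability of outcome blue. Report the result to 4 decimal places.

The posterior is Dirichlet(αᵢ + nᵢ) = Dirichlet(30, 11, 10, 32).
For a Dirichlet(a₁,…,a_K) with all aᵢ > 1, the mode has j-th component (aⱼ − 1)/(Σaᵢ − K).
Here Σaᵢ = 83 and K = 4, so p(blue) = (10 − 1)/(83 − 4) = 9/79 ≈ 0.1139.

MAP estimate of p(blue) = 0.1139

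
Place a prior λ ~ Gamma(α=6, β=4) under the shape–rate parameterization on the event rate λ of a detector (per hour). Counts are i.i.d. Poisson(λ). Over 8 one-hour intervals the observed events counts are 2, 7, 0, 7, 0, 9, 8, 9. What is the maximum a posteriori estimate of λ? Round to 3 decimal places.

Σxᵢ = 2+7+0+7+0+9+8+9 = 42, with n = 8.
Posterior ∝ λ^5e^(−4λ) · λ^42e^(−8λ) = λ^47e^(−12λ), i.e. Gamma(shape=48, rate=12).
The mode of a Gamma(a, b) with a ≥ 1 (shape–rate) is (a−1)/b = 47/12 ≈ 3.917.

λ̂_MAP = 3.917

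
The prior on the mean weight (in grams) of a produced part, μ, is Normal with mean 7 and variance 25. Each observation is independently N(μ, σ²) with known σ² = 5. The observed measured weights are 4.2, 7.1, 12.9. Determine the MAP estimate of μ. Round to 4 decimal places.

n = 3; x̄ = (4.2 + 7.1 + 12.9)/3 = 24.2/3 = 121/15 ≈ 8.0667.
For a Normal prior and Normal likelihood with known variance, the posterior is Normal; its mode equals its mean, the precision-weighted average.
Prior precision 1/σ₀² = 1/25 = 0.04; data precision n/σ² = 3/5 = 0.6.
μ̂ = (0.04·7 + 0.6·(121/15)) / (0.04 + 0.6) = 5.12/0.64 = 8.0000.

μ̂_MAP = 8.0000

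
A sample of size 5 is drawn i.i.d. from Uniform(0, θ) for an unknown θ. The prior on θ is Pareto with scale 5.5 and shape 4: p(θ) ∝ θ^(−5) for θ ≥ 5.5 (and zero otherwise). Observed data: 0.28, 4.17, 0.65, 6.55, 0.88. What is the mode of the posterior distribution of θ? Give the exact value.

θ̂_MAP = 6.55

The Uniform(0, θ) likelihood is θ^(−n) for θ ≥ max(xᵢ), zero otherwise. Here max(xᵢ) = 6.55.
Posterior ∝ θ^(−5) · θ^(−5) = θ^(−10) on θ ≥ max(5.5, 6.55) = 6.55.
This density is strictly decreasing in θ, so the posterior mode lies at the lower boundary of the support.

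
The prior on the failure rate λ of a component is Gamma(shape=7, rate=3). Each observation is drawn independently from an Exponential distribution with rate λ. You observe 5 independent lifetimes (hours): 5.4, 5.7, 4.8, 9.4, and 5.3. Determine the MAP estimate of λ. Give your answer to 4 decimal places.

λ̂_MAP = 0.3274

The Exponential(rate=λ) likelihood is ∝ λ^n e^(−λΣtᵢ). Here n = 5 and Σtᵢ = 5.4 + 5.7 + 4.8 + 9.4 + 5.3 = 30.6.
Posterior ∝ λ^6e^(−3λ) · λ^5e^(−30.6λ) = λ^11e^(−33.6λ), i.e. Gamma(12, 33.6).
Mode = (a−1)/b = 11/33.6 ≈ 0.3274.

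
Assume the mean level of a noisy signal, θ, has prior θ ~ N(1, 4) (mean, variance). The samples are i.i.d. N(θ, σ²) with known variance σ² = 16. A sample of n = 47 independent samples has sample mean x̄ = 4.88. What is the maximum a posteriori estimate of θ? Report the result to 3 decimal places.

θ̂_MAP = 4.576

n = 47, x̄ = 4.88.
For a Normal prior and Normal likelihood with known variance, the posterior is Normal; its mode equals its mean, the precision-weighted average.
Prior precision 1/σ₀² = 1/4 = 0.25; data precision n/σ² = 47/16 = 2.9375.
θ̂ = (0.25·1 + 2.9375·4.88) / (0.25 + 2.9375) = 14.585/3.1875 = 5834/1275 ≈ 4.576.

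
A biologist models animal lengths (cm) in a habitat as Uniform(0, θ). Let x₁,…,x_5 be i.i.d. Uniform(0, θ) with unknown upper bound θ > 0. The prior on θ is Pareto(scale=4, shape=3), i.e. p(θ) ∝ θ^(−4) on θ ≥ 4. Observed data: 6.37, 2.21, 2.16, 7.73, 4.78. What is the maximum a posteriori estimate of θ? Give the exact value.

The Uniform(0, θ) likelihood is θ^(−n) for θ ≥ max(xᵢ), zero otherwise. Here max(xᵢ) = 7.73.
Posterior ∝ θ^(−4) · θ^(−5) = θ^(−9) on θ ≥ max(4, 7.73) = 7.73.
This density is strictly decreasing in θ, so the posterior mode lies at the lower boundary of the support.

θ̂_MAP = 7.73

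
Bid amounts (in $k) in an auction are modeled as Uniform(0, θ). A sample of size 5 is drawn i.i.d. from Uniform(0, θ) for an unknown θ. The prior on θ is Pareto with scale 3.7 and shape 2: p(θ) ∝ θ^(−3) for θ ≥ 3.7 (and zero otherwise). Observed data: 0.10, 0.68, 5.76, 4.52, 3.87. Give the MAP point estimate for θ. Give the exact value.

θ̂_MAP = 5.76

The Uniform(0, θ) likelihood is θ^(−n) for θ ≥ max(xᵢ), zero otherwise. Here max(xᵢ) = 5.76.
Posterior ∝ θ^(−3) · θ^(−5) = θ^(−8) on θ ≥ max(3.7, 5.76) = 5.76.
This density is strictly decreasing in θ, so the posterior mode lies at the lower boundary of the support.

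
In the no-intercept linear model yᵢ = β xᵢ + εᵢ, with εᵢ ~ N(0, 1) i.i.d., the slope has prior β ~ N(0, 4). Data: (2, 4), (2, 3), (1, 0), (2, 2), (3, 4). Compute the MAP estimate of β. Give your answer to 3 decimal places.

log p(β | y) = −Σ(yᵢ − βxᵢ)²/(2·1) − β²/(2·4) + const.
Setting the derivative to zero: Σxᵢ(yᵢ − βxᵢ)/1 − β/4 = 0, so β = Σxᵢyᵢ / (Σxᵢ² + σ²/τ²).
Σxᵢyᵢ = 2·4 + 2·3 + 1·0 + 2·2 + 3·4 = 30; Σxᵢ² = 22; σ²/τ² = 0.25.
β̂_MAP = 30 / (22 + 0.25) = 30/22.25 ≈ 1.348.

β̂_MAP = 1.348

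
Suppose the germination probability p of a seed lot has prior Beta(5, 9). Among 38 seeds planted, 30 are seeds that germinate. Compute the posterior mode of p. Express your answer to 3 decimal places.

Prior: Beta(5, 9).
Data: 30 successes in 38 trials. The binomial likelihood contributes p^30(1−p)^8, so the posterior is Beta(5+30, 9+8) = Beta(35, 17).
For Beta(a, b) with a, b > 1 the mode is (a−1)/(a+b−2) = 34/50 ≈ 0.680.

p̂_MAP = 0.680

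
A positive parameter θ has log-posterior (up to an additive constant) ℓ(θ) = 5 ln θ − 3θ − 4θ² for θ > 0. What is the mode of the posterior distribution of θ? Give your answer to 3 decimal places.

ℓ'(θ) = 5/θ − 3 − 8θ. Setting this to zero and multiplying by θ: 8θ² + 3θ − 5 = 0.
θ = (−3 + √(3² + 4·8·5)) / (2·8) = (−3 + √169) / 16 = (−3 + 13)/16 = 5/8.
ℓ''(θ) = −5/θ² − 8 < 0, confirming a maximum.

θ̂_MAP = 0.625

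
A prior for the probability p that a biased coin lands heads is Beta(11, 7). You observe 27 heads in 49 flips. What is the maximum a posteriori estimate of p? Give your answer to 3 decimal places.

p̂_MAP = 0.569

Prior: Beta(11, 7).
Data: 27 successes in 49 trials. The binomial likelihood contributes p^27(1−p)^22, so the posterior is Beta(11+27, 7+22) = Beta(38, 29).
For Beta(a, b) with a, b > 1 the mode is (a−1)/(a+b−2) = 37/65 ≈ 0.569.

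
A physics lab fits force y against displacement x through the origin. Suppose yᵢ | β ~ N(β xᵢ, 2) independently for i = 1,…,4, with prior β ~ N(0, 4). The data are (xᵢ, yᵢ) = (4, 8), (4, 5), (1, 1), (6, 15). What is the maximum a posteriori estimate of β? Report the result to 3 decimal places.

log p(β | y) = −Σ(yᵢ − βxᵢ)²/(2·2) − β²/(2·4) + const.
Setting the derivative to zero: Σxᵢ(yᵢ − βxᵢ)/2 − β/4 = 0, so β = Σxᵢyᵢ / (Σxᵢ² + σ²/τ²).
Σxᵢyᵢ = 4·8 + 4·5 + 1·1 + 6·15 = 143; Σxᵢ² = 69; σ²/τ² = 0.5.
β̂_MAP = 143 / (69 + 0.5) = 143/69.5 ≈ 2.058.

β̂_MAP = 2.058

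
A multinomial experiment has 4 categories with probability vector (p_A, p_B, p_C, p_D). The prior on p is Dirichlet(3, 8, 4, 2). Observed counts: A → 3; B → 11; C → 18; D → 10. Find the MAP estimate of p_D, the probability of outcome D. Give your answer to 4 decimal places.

The posterior is Dirichlet(αᵢ + nᵢ) = Dirichlet(6, 19, 22, 12).
For a Dirichlet(a₁,…,a_K) with all aᵢ > 1, the mode has j-th component (aⱼ − 1)/(Σaᵢ − K).
Here Σaᵢ = 59 and K = 4, so p_D = (12 − 1)/(59 − 4) = 11/55 ≈ 0.2000.

MAP estimate of p_D = 0.2000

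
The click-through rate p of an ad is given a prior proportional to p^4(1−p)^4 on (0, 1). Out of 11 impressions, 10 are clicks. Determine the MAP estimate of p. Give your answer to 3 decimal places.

p̂_MAP = 0.737

The prior density ∝ p^4(1−p)^4 is the kernel of Beta(5, 5).
Data: 10 successes in 11 trials. The binomial likelihood contributes p^10(1−p)^1, so the posterior is Beta(5+10, 5+1) = Beta(15, 6).
For Beta(a, b) with a, b > 1 the mode is (a−1)/(a+b−2) = 14/19 ≈ 0.737.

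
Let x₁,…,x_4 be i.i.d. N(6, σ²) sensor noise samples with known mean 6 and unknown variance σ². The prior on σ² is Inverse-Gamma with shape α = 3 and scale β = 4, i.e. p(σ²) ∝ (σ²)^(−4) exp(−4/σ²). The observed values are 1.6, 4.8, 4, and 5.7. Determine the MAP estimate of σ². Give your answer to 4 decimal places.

Sum of squared deviations about the known mean: SS = (1.6−6)² + (4.8−6)² + (4−6)² + (5.7−6)² = 24.89.
The Normal likelihood contributes (σ²)^(−n/2) exp(−SS/(2σ²)), so the posterior is Inverse-Gamma(α + n/2, β + SS/2) = Inverse-Gamma(5, 16.445).
The mode of Inverse-Gamma(a, b) is b/(a+1) = 16.445/6 ≈ 2.7408.

σ̂²_MAP = 2.7408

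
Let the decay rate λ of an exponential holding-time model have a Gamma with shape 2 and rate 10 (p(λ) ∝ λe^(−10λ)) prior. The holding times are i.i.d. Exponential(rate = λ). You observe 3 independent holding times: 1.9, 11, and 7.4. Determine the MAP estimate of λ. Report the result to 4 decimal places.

The Exponential(rate=λ) likelihood is ∝ λ^n e^(−λΣtᵢ). Here n = 3 and Σtᵢ = 1.9 + 11 + 7.4 = 20.3.
Posterior ∝ λe^(−10λ) · λ^3e^(−20.3λ) = λ^4e^(−30.3λ), i.e. Gamma(5, 30.3).
Mode = (a−1)/b = 4/30.3 ≈ 0.1320.

λ̂_MAP = 0.1320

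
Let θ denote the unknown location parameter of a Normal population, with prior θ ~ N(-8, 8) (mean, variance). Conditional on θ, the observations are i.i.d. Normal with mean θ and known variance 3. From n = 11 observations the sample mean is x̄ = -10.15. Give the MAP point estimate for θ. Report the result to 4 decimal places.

n = 11, x̄ = -10.15.
For a Normal prior and Normal likelihood with known variance, the posterior is Normal; its mode equals its mean, the precision-weighted average.
Prior precision 1/σ₀² = 1/8 = 0.125; data precision n/σ² = 11/3.
θ̂ = (0.125·(-8) + (11/3)·(-10.15)) / (0.125 + 11/3) = (-2293/60)/(91/24) = -4586/455 ≈ -10.0791.

θ̂_MAP = -10.0791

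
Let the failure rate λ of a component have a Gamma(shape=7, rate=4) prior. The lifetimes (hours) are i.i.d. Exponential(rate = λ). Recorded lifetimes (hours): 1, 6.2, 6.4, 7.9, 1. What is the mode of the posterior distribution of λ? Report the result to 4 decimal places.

The Exponential(rate=λ) likelihood is ∝ λ^n e^(−λΣtᵢ). Here n = 5 and Σtᵢ = 1 + 6.2 + 6.4 + 7.9 + 1 = 22.5.
Posterior ∝ λ^6e^(−4λ) · λ^5e^(−22.5λ) = λ^11e^(−26.5λ), i.e. Gamma(12, 26.5).
Mode = (a−1)/b = 11/26.5 ≈ 0.4151.

λ̂_MAP = 0.4151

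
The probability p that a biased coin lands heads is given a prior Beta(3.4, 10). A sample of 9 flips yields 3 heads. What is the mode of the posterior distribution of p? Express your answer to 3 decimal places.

p̂_MAP = 0.265

Prior: Beta(3.4, 10).
Data: 3 successes in 9 trials. The binomial likelihood contributes p^3(1−p)^6, so the posterior is Beta(3.4+3, 10+6) = Beta(6.4, 16).
For Beta(a, b) with a, b > 1 the mode is (a−1)/(a+b−2) = 5.4/20.4 ≈ 0.265.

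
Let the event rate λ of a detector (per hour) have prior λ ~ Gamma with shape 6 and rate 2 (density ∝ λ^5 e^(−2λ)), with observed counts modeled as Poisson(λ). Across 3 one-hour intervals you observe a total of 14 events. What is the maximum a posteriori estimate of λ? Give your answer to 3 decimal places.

Σxᵢ = 14, n = 3.
Posterior ∝ λ^5e^(−2λ) · λ^14e^(−3λ) = λ^19e^(−5λ), i.e. Gamma(shape=20, rate=5).
The mode of a Gamma(a, b) with a ≥ 1 (shape–rate) is (a−1)/b = 19/5 ≈ 3.800.

λ̂_MAP = 3.800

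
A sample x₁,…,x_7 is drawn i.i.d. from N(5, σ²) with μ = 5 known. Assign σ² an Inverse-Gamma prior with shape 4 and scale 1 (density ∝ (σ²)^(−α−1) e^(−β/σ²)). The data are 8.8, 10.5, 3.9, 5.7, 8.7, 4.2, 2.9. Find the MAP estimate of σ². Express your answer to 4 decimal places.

σ̂²_MAP = 3.9488

Sum of squared deviations about the known mean: SS = (8.8−5)² + (10.5−5)² + (3.9−5)² + (5.7−5)² + (8.7−5)² + (4.2−5)² + (2.9−5)² = 65.13.
The Normal likelihood contributes (σ²)^(−n/2) exp(−SS/(2σ²)), so the posterior is Inverse-Gamma(α + n/2, β + SS/2) = Inverse-Gamma(7.5, 33.565).
The mode of Inverse-Gamma(a, b) is b/(a+1) = 33.565/8.5 ≈ 3.9488.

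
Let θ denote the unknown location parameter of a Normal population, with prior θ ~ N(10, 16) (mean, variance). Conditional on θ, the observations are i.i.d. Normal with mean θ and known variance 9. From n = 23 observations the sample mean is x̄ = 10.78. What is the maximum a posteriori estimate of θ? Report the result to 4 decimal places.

n = 23, x̄ = 10.78.
For a Normal prior and Normal likelihood with known variance, the posterior is Normal; its mode equals its mean, the precision-weighted average.
Prior precision 1/σ₀² = 1/16 = 0.0625; data precision n/σ² = 23/9.
θ̂ = (0.0625·10 + (23/9)·10.78) / (0.0625 + 23/9) = (50713/1800)/(377/144) = 7802/725 ≈ 10.7614.

θ̂_MAP = 10.7614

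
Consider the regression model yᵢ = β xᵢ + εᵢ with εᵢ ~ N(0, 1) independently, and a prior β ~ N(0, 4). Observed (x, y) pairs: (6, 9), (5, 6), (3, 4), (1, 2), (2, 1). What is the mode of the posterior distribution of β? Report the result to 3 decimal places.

log p(β | y) = −Σ(yᵢ − βxᵢ)²/(2·1) − β²/(2·4) + const.
Setting the derivative to zero: Σxᵢ(yᵢ − βxᵢ)/1 − β/4 = 0, so β = Σxᵢyᵢ / (Σxᵢ² + σ²/τ²).
Σxᵢyᵢ = 6·9 + 5·6 + 3·4 + 1·2 + 2·1 = 100; Σxᵢ² = 75; σ²/τ² = 0.25.
β̂_MAP = 100 / (75 + 0.25) = 100/75.25 ≈ 1.329.

β̂_MAP = 1.329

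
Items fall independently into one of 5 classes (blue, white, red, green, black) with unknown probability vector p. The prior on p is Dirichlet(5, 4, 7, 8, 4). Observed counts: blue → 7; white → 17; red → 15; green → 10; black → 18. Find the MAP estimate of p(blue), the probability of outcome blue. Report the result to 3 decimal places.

The posterior is Dirichlet(αᵢ + nᵢ) = Dirichlet(12, 21, 22, 18, 22).
For a Dirichlet(a₁,…,a_K) with all aᵢ > 1, the mode has j-th component (aⱼ − 1)/(Σaᵢ − K).
Here Σaᵢ = 95 and K = 5, so p(blue) = (12 − 1)/(95 − 5) = 11/90 ≈ 0.122.

MAP estimate of p(blue) = 0.122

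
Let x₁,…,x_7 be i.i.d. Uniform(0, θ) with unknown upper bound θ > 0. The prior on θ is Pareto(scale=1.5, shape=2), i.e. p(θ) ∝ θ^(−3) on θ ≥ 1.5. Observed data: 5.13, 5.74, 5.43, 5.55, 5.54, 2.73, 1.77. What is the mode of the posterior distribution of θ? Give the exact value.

θ̂_MAP = 5.74

The Uniform(0, θ) likelihood is θ^(−n) for θ ≥ max(xᵢ), zero otherwise. Here max(xᵢ) = 5.74.
Posterior ∝ θ^(−3) · θ^(−7) = θ^(−10) on θ ≥ max(1.5, 5.74) = 5.74.
This density is strictly decreasing in θ, so the posterior mode lies at the lower boundary of the support.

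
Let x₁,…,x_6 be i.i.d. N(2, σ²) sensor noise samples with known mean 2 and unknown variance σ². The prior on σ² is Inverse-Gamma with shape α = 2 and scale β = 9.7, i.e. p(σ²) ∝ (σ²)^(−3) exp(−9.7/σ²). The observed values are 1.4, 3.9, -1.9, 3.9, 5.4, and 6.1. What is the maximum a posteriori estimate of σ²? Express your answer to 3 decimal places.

Sum of squared deviations about the known mean: SS = (1.4−2)² + (3.9−2)² + (-1.9−2)² + (3.9−2)² + (5.4−2)² + (6.1−2)² = 51.16.
The Normal likelihood contributes (σ²)^(−n/2) exp(−SS/(2σ²)), so the posterior is Inverse-Gamma(α + n/2, β + SS/2) = Inverse-Gamma(5, 35.28).
The mode of Inverse-Gamma(a, b) is b/(a+1) = 35.28/6 ≈ 5.880.

σ̂²_MAP = 5.880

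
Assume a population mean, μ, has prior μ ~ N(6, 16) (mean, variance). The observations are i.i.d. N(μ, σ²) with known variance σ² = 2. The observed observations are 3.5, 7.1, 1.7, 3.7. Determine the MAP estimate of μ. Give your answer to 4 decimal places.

n = 4; x̄ = (3.5 + 7.1 + 1.7 + 3.7)/4 = 16/4 = 4.
For a Normal prior and Normal likelihood with known variance, the posterior is Normal; its mode equals its mean, the precision-weighted average.
Prior precision 1/σ₀² = 1/16 = 0.0625; data precision n/σ² = 4/2 = 2.
μ̂ = (0.0625·6 + 2·4) / (0.0625 + 2) = 8.375/2.0625 = 134/33 ≈ 4.0606.

μ̂_MAP = 4.0606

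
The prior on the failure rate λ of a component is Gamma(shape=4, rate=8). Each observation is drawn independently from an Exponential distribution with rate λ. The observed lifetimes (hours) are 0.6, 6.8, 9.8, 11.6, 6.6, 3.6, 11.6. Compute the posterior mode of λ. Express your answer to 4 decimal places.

The Exponential(rate=λ) likelihood is ∝ λ^n e^(−λΣtᵢ). Here n = 7 and Σtᵢ = 0.6 + 6.8 + 9.8 + 11.6 + 6.6 + 3.6 + 11.6 = 50.6.
Posterior ∝ λ^3e^(−8λ) · λ^7e^(−50.6λ) = λ^10e^(−58.6λ), i.e. Gamma(11, 58.6).
Mode = (a−1)/b = 10/58.6 ≈ 0.1706.

λ̂_MAP = 0.1706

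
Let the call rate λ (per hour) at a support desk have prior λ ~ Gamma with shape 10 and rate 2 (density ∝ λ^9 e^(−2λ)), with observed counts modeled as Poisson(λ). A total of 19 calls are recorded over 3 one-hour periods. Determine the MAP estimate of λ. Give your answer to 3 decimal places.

Σxᵢ = 19, n = 3.
Posterior ∝ λ^9e^(−2λ) · λ^19e^(−3λ) = λ^28e^(−5λ), i.e. Gamma(shape=29, rate=5).
The mode of a Gamma(a, b) with a ≥ 1 (shape–rate) is (a−1)/b = 28/5 ≈ 5.600.

λ̂_MAP = 5.600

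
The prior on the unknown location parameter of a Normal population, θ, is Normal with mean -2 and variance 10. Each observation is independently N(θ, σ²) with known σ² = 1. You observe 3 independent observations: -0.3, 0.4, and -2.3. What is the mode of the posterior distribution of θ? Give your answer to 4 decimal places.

n = 3; x̄ = ((-0.3) + 0.4 + (-2.3))/3 = -2.2/3 = -11/15 ≈ -0.7333.
For a Normal prior and Normal likelihood with known variance, the posterior is Normal; its mode equals its mean, the precision-weighted average.
Prior precision 1/σ₀² = 1/10 = 0.1; data precision n/σ² = 3/1 = 3.
θ̂ = (0.1·(-2) + 3·(-11/15)) / (0.1 + 3) = (-2.4)/3.1 = -24/31 ≈ -0.7742.

θ̂_MAP = -0.7742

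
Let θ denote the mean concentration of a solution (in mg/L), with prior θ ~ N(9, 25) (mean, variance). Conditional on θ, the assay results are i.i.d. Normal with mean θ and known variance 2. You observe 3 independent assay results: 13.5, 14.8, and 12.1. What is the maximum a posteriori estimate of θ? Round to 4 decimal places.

n = 3; x̄ = (13.5 + 14.8 + 12.1)/3 = 40.4/3 = 202/15 ≈ 13.4667.
For a Normal prior and Normal likelihood with known variance, the posterior is Normal; its mode equals its mean, the precision-weighted average.
Prior precision 1/σ₀² = 1/25 = 0.04; data precision n/σ² = 3/2 = 1.5.
θ̂ = (0.04·9 + 1.5·(202/15)) / (0.04 + 1.5) = 20.56/1.54 = 1028/77 ≈ 13.3506.

θ̂_MAP = 13.3506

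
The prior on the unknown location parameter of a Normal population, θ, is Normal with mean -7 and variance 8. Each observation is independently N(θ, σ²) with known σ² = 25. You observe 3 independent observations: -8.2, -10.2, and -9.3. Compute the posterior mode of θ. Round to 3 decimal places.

θ̂_MAP = -8.094

n = 3; x̄ = ((-8.2) + (-10.2) + (-9.3))/3 = -27.7/3 = -277/30 ≈ -9.2333.
For a Normal prior and Normal likelihood with known variance, the posterior is Normal; its mode equals its mean, the precision-weighted average.
Prior precision 1/σ₀² = 1/8 = 0.125; data precision n/σ² = 3/25 = 0.12.
θ̂ = (0.125·(-7) + 0.12·(-277/30)) / (0.125 + 0.12) = (-1.983)/0.245 = -1983/245 ≈ -8.094.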